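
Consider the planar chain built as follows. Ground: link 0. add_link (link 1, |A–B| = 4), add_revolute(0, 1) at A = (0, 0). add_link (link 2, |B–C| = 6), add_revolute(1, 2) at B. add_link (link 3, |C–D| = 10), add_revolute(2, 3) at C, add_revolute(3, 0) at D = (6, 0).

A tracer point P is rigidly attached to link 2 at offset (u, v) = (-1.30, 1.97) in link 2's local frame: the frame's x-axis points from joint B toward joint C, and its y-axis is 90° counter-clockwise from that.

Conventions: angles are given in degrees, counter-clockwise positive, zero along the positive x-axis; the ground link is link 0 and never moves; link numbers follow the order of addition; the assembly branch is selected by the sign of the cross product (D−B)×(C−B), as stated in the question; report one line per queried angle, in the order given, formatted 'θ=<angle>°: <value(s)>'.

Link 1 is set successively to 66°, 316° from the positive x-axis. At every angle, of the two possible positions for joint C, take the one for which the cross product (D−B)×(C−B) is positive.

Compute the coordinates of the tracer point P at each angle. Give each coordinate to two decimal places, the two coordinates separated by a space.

A=(0,0), D=(6.00,0)
θ=66°: B = A + 4.00·(cos66°, sin66°) = (1.6269, 3.6542)
θ=66°: |BD| = 5.6988
θ=66°: circle(B,6.00) ∩ circle(D,10.00): a=-2.7658, h=5.3245
θ=66°:   candidates: C₊=(2.9188,9.5135) cross=30.344; C₋=(-3.9096,1.3418) cross=-30.344
θ=66°:   branch + wants cross > 0 → take C=(2.9188,9.5135) (cross=30.344)
θ=66°: ex = (C−B)/|BC| = (0.2153,0.9765); ey = (-0.9765,0.2153)
θ=66°: P = B + -1.30·ex + 1.97·ey = (-0.5767,2.8088)
θ=316°: B = A + 4.00·(cos316°, sin316°) = (2.8774, -2.7786)
θ=316°: |BD| = 4.1799
θ=316°: circle(B,6.00) ∩ circle(D,10.00): a=-5.5657, h=2.2412
θ=316°:   candidates: C₊=(-2.7704,-4.8042) cross=9.368; C₋=(0.2093,-8.1528) cross=-9.368
θ=316°:   branch + wants cross > 0 → take C=(-2.7704,-4.8042) (cross=9.368)
θ=316°: ex = (C−B)/|BC| = (-0.9413,-0.3376); ey = (0.3376,-0.9413)
θ=316°: P = B + -1.30·ex + 1.97·ey = (4.7661,-4.1941)

θ=66°: -0.58 2.81
θ=316°: 4.77 -4.19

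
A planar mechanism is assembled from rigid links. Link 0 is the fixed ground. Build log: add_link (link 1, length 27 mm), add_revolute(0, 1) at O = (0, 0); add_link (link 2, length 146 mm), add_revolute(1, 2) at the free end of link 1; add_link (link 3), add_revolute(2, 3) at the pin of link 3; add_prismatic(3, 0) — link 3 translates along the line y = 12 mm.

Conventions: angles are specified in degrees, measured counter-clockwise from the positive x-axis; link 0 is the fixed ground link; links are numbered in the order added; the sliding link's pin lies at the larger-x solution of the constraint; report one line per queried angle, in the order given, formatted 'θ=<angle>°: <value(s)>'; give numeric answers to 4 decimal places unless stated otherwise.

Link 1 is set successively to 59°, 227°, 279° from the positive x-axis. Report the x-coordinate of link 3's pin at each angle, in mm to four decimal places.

geometry: r = 27 mm, L = 146 mm, e = 12 mm
θ=59°: crank pin P = (r cos θ, r sin θ) = (13.906028, 23.143517)
θ=59°: h = r sin θ − e = 23.143517 − 12 = 11.143517
θ=59°: x = r cos θ + √(L² − h²) = 13.906028 + 145.574112 = 159.480140
θ=227°: crank pin P = (r cos θ, r sin θ) = (-18.413956, -19.746550)
θ=227°: h = r sin θ − e = -19.746550 − 12 = -31.746550
θ=227°: x = r cos θ + √(L² − h²) = -18.413956 + 142.506690 = 124.092734
θ=279°: crank pin P = (r cos θ, r sin θ) = (4.223731, -26.667585)
θ=279°: h = r sin θ − e = -26.667585 − 12 = -38.667585
θ=279°: x = r cos θ + √(L² − h²) = 4.223731 + 140.786426 = 145.010157

θ=59°: 159.4801
θ=227°: 124.0927
θ=279°: 145.0102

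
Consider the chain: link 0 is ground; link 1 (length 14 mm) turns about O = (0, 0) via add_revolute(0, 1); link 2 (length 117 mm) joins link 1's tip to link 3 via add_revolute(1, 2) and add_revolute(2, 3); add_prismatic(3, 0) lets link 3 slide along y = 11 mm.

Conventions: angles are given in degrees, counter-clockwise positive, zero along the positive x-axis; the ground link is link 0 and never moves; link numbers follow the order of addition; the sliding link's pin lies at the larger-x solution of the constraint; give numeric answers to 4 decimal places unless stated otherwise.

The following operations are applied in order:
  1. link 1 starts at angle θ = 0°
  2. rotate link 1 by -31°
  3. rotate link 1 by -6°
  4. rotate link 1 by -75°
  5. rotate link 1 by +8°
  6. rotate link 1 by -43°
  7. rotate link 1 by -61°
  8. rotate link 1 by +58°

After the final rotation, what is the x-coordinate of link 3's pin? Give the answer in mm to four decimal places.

geometry: r = 14 mm, L = 117 mm, e = 11 mm; θ starts at 0°
rotate link 1 by -31°: θ ← 0° -31° = -31°
rotate link 1 by -6°: θ ← -31° -6° = -37°
rotate link 1 by -75°: θ ← -37° -75° = -112°
rotate link 1 by +8°: θ ← -112° +8° = -104°
rotate link 1 by -43°: θ ← -104° -43° = -147°
rotate link 1 by -61°: θ ← -147° -61° = -208°
rotate link 1 by +58°: θ ← -208° +58° = -150°
crank pin P = (r cos θ, r sin θ) = (-12.124356, -7.000000)
h = r sin θ − e = -7.000000 − 11 = -18.000000
x = r cos θ + √(L² − h²) = -12.124356 + 115.607093 = 103.482738

103.4827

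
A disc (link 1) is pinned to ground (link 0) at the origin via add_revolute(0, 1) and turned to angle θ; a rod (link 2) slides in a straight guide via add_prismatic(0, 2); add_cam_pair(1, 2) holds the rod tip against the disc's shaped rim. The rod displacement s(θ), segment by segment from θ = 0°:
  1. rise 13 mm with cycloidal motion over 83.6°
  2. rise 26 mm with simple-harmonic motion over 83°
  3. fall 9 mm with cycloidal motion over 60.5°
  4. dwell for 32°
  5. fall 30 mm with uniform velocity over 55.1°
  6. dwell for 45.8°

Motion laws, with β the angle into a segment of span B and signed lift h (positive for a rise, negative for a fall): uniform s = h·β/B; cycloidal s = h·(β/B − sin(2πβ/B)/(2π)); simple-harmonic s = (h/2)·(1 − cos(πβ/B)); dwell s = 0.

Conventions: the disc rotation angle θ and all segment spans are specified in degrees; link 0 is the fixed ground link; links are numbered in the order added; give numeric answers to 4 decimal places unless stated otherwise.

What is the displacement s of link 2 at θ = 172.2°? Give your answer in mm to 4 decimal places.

segment 1 (0° to 83.6°, cycloidal, h = 13) is passed completely: s = 0.0000 + (13) = 13.0000
segment 2 (83.6° to 166.6°, simple-harmonic, h = 26) is passed completely: s = 13.0000 + (26) = 39.0000
θ = 172.2° falls in segment 3 (166.6° to 227.1°, cycloidal, h = -9): β = 172.2 − 166.6 = 5.6°, B = 60.5°; Δs = -9·(0.0926 − sin(2π·0.0926)/(2π)) = -0.0462; s = 39.0000 − 0.0462 = 38.9538

38.9538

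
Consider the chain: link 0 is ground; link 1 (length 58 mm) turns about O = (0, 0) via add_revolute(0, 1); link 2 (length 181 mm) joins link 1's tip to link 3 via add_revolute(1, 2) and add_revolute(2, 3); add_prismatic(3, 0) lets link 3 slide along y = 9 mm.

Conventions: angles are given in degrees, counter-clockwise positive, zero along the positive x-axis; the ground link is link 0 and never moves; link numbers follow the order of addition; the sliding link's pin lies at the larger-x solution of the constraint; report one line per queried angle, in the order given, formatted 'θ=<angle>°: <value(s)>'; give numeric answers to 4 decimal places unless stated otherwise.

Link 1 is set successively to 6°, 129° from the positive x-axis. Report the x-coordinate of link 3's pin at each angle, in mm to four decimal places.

geometry: r = 58 mm, L = 181 mm, e = 9 mm
θ=6°: crank pin P = (r cos θ, r sin θ) = (57.682270, 6.062651)
θ=6°: h = r sin θ − e = 6.062651 − 9 = -2.937349
θ=6°: x = r cos θ + √(L² − h²) = 57.682270 + 180.976164 = 238.658434
θ=129°: crank pin P = (r cos θ, r sin θ) = (-36.500583, 45.074466)
θ=129°: h = r sin θ − e = 45.074466 − 9 = 36.074466
θ=129°: x = r cos θ + √(L² − h²) = -36.500583 + 177.368636 = 140.868053

θ=6°: 238.6584
θ=129°: 140.8681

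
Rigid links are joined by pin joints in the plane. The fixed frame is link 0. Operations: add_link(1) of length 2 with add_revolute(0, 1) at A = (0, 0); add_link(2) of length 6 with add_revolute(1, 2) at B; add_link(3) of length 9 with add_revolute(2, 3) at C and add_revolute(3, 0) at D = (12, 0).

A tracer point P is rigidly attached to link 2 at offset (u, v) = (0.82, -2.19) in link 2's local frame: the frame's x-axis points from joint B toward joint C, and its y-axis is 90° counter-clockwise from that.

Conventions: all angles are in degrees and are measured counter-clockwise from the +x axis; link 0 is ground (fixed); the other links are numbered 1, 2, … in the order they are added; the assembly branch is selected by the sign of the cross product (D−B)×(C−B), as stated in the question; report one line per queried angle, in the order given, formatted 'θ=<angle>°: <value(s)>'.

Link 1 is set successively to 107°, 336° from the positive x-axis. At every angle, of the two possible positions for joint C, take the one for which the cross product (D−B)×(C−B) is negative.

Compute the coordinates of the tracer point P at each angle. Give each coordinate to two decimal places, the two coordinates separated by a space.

A=(0,0), D=(12.00,0)
θ=107°: B = A + 2.00·(cos107°, sin107°) = (-0.5847, 1.9126)
θ=107°: |BD| = 12.7293
θ=107°: circle(B,6.00) ∩ circle(D,9.00): a=4.5970, h=3.8558
θ=107°:   candidates: C₊=(4.5395,5.0339) cross=49.081; C₋=(3.3808,-2.5901) cross=-49.081
θ=107°:   branch - wants cross < 0 → take C=(3.3808,-2.5901) (cross=-49.081)
θ=107°: ex = (C−B)/|BC| = (0.6609,-0.7505); ey = (0.7505,0.6609)
θ=107°: P = B + 0.82·ex + -2.19·ey = (-1.6863,-0.1502)
θ=336°: B = A + 2.00·(cos336°, sin336°) = (1.8271, -0.8135)
θ=336°: |BD| = 10.2054
θ=336°: circle(B,6.00) ∩ circle(D,9.00): a=2.8980, h=5.2537
θ=336°:   candidates: C₊=(4.2971,4.6545) cross=53.616; C₋=(5.1346,-5.8195) cross=-53.616
θ=336°:   branch - wants cross < 0 → take C=(5.1346,-5.8195) (cross=-53.616)
θ=336°: ex = (C−B)/|BC| = (0.5513,-0.8343); ey = (0.8343,0.5513)
θ=336°: P = B + 0.82·ex + -2.19·ey = (0.4519,-2.7049)

θ=107°: -1.69 -0.15
θ=336°: 0.45 -2.70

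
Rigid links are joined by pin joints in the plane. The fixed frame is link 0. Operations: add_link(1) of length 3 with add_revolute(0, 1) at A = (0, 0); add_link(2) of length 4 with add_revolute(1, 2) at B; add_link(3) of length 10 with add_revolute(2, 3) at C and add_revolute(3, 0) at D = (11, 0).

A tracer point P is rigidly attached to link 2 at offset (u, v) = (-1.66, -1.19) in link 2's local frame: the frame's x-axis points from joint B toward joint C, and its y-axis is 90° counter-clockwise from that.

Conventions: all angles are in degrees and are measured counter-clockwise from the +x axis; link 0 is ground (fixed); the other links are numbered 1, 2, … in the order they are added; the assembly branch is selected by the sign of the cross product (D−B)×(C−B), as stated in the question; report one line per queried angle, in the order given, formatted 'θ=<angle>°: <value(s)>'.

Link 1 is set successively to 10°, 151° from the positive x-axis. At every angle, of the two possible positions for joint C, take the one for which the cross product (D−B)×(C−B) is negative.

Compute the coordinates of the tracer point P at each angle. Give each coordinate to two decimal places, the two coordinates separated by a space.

A=(0,0), D=(11.00,0)
θ=10°: B = A + 3.00·(cos10°, sin10°) = (2.9544, 0.5209)
θ=10°: |BD| = 8.0624
θ=10°: circle(B,4.00) ∩ circle(D,10.00): a=-1.1781, h=3.8226
θ=10°:   candidates: C₊=(2.0257,4.4116) cross=30.819; C₋=(1.5318,-3.2175) cross=-30.819
θ=10°:   branch - wants cross < 0 → take C=(1.5318,-3.2175) (cross=-30.819)
θ=10°: ex = (C−B)/|BC| = (-0.3557,-0.9346); ey = (0.9346,-0.3557)
θ=10°: P = B + -1.66·ex + -1.19·ey = (2.4326,2.4956)
θ=151°: B = A + 3.00·(cos151°, sin151°) = (-2.6239, 1.4544)
θ=151°: |BD| = 13.7013
θ=151°: circle(B,4.00) ∩ circle(D,10.00): a=3.7852, h=1.2931
θ=151°:   candidates: C₊=(1.2772,2.3384) cross=17.717; C₋=(1.0027,-0.2332) cross=-17.717
θ=151°:   branch - wants cross < 0 → take C=(1.0027,-0.2332) (cross=-17.717)
θ=151°: ex = (C−B)/|BC| = (0.9066,-0.4219); ey = (0.4219,0.9066)
θ=151°: P = B + -1.66·ex + -1.19·ey = (-4.6309,1.0759)

θ=10°: 2.43 2.50
θ=151°: -4.63 1.08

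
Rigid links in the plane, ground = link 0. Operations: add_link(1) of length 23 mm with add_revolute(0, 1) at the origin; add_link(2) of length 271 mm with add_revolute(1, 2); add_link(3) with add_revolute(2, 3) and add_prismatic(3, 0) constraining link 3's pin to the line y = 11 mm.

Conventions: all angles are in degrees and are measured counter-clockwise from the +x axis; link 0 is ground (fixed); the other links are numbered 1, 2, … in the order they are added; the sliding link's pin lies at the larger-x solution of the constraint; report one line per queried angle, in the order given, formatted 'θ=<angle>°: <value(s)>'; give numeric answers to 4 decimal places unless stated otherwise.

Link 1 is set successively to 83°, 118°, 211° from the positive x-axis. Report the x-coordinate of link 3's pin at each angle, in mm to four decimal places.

geometry: r = 23 mm, L = 271 mm, e = 11 mm
θ=83°: crank pin P = (r cos θ, r sin θ) = (2.802995, 22.828561)
θ=83°: h = r sin θ − e = 22.828561 − 11 = 11.828561
θ=83°: x = r cos θ + √(L² − h²) = 2.802995 + 270.741731 = 273.544726
θ=118°: crank pin P = (r cos θ, r sin θ) = (-10.797846, 20.307795)
θ=118°: h = r sin θ − e = 20.307795 − 11 = 9.307795
θ=118°: x = r cos θ + √(L² − h²) = -10.797846 + 270.840110 = 260.042264
θ=211°: crank pin P = (r cos θ, r sin θ) = (-19.714848, -11.845876)
θ=211°: h = r sin θ − e = -11.845876 − 11 = -22.845876
θ=211°: x = r cos θ + √(L² − h²) = -19.714848 + 270.035305 = 250.320457

θ=83°: 273.5447
θ=118°: 260.0423
θ=211°: 250.3205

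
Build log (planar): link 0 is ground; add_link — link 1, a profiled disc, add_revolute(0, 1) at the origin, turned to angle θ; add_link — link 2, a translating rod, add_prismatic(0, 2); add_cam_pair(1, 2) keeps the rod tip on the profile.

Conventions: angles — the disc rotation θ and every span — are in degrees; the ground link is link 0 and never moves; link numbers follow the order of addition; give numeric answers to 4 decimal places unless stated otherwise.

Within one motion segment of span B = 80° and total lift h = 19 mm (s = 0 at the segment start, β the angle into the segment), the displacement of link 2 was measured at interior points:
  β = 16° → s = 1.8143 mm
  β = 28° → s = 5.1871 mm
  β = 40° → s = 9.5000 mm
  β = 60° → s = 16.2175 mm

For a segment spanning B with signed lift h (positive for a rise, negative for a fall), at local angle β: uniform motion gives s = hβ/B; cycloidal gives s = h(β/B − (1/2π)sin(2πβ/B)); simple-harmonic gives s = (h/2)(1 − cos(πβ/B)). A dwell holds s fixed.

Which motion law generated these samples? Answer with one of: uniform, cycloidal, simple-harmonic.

candidates at β/B = r: uniform s = h·r (linear in β); cycloidal s = h·(r − sin(2πr)/(2π)); simple-harmonic s = (h/2)(1 − cos(πr))
β=16°: printed 1.8143 | uniform 3.8000, cycloidal 0.9241, simple-harmonic 1.8143
β=28°: printed 5.1871 | uniform 6.6500, cycloidal 4.2036, simple-harmonic 5.1871
β=40°: printed 9.5000 | uniform 9.5000, cycloidal 9.5000, simple-harmonic 9.5000
β=60°: printed 16.2175 | uniform 14.2500, cycloidal 17.2739, simple-harmonic 16.2175
only one law matches every sample → simple-harmonic

simple-harmonic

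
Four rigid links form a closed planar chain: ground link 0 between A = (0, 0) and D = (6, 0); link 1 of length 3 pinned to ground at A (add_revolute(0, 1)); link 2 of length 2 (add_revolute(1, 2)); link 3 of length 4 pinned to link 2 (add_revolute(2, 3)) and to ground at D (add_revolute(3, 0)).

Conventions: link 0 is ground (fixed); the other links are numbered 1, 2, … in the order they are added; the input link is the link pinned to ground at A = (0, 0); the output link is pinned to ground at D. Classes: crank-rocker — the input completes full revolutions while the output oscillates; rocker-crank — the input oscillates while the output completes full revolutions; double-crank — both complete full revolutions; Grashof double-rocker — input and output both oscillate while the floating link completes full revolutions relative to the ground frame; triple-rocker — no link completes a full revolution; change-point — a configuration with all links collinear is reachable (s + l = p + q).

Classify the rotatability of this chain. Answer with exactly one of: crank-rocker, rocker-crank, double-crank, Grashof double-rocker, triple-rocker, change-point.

lengths: ground=6, input=3, coupler=2, output=4
sorted: s=2 (shortest), l=6 (longest), p+q=7
s + l = 8 vs p + q = 7
s + l > p + q → non-Grashof → no link fully rotates → triple-rocker

triple-rocker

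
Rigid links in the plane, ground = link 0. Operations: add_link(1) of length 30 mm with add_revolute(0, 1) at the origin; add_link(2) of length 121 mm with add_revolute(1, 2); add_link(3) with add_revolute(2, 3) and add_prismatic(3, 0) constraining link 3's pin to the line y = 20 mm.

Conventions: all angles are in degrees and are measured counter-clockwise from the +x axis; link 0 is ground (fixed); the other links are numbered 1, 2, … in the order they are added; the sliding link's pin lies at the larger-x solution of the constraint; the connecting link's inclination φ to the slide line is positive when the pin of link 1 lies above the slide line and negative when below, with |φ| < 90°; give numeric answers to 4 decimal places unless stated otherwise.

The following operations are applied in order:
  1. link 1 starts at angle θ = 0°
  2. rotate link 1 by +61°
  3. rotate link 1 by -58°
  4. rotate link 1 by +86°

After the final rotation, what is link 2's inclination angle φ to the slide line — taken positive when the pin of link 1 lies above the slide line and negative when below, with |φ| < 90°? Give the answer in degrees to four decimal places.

geometry: r = 30 mm, L = 121 mm, e = 20 mm; θ starts at 0°
rotate link 1 by +61°: θ ← 0° +61° = 61°
rotate link 1 by -58°: θ ← 61° -58° = 3°
rotate link 1 by +86°: θ ← 3° +86° = 89°
h = r sin θ − e = 29.995431 − 20 = 9.995431
sin φ = h / L = 9.995431 / 121 = 0.08260687
φ = arcsin(0.08260687) = 4.738424°

4.7384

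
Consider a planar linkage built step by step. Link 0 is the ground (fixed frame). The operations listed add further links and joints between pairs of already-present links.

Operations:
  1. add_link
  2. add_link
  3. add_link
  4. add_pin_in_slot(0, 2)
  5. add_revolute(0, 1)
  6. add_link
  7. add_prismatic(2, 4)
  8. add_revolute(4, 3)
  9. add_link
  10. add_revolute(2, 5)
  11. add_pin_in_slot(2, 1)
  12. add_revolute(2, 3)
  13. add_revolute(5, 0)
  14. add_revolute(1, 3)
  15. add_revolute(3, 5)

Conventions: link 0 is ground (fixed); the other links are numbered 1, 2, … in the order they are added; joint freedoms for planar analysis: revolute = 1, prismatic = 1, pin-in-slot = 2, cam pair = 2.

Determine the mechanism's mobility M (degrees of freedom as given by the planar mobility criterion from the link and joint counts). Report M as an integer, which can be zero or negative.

L=1 J1=0 J2=0
add link → L=2 J1=0 J2=0
add link → L=3 J1=0 J2=0
add link → L=4 J1=0 J2=0
PS@0,2 dof=2 J2 → L=4 J1=0 J2=1
R@0,1 dof=1 J1 → L=4 J1=1 J2=1
add link → L=5 J1=1 J2=1
P@2,4 dof=1 J1 → L=5 J1=2 J2=1
R@4,3 dof=1 J1 → L=5 J1=3 J2=1
add link → L=6 J1=3 J2=1
R@2,5 dof=1 J1 → L=6 J1=4 J2=1
PS@2,1 dof=2 J2 → L=6 J1=4 J2=2
R@2,3 dof=1 J1 → L=6 J1=5 J2=2
R@5,0 dof=1 J1 → L=6 J1=6 J2=2
R@1,3 dof=1 J1 → L=6 J1=7 J2=2
R@3,5 dof=1 J1 → L=6 J1=8 J2=2
M=3(L−1)−2J1−J2=3·5−2·8−2=-3

M = -3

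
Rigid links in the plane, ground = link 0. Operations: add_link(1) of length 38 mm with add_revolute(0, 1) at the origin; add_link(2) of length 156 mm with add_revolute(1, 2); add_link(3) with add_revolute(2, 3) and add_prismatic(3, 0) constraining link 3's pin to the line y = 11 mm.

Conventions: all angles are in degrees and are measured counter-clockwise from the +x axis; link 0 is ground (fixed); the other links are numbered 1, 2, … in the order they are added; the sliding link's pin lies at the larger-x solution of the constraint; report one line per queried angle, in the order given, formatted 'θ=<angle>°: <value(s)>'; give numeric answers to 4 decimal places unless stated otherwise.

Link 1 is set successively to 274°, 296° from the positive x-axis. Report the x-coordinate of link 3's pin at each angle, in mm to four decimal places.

geometry: r = 38 mm, L = 156 mm, e = 11 mm
θ=274°: crank pin P = (r cos θ, r sin θ) = (2.650746, -37.907434)
θ=274°: h = r sin θ − e = -37.907434 − 11 = -48.907434
θ=274°: x = r cos θ + √(L² − h²) = 2.650746 + 148.135286 = 150.786032
θ=296°: crank pin P = (r cos θ, r sin θ) = (16.658104, -34.154174)
θ=296°: h = r sin θ − e = -34.154174 − 11 = -45.154174
θ=296°: x = r cos θ + √(L² − h²) = 16.658104 + 149.322137 = 165.980241

θ=274°: 150.7860
θ=296°: 165.9802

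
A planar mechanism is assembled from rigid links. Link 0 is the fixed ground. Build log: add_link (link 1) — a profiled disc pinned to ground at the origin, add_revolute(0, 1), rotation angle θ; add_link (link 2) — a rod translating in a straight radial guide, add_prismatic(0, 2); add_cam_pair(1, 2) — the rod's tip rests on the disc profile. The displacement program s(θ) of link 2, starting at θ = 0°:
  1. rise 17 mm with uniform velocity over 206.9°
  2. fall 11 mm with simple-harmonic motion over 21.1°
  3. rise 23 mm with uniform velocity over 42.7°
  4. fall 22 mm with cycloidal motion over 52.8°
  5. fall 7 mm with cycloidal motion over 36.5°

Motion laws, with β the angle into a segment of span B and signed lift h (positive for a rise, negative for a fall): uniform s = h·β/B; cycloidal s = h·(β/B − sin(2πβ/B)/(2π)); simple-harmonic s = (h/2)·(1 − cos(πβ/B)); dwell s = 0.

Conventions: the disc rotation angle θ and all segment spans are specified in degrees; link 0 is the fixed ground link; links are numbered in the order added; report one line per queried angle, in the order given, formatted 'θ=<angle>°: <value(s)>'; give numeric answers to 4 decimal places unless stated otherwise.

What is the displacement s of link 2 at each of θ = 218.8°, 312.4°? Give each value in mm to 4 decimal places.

seg 1 [0°–206.9°] uniform, h=17: full span → s += 17 → s = 17.0000
seg 2 [206.9°–228°] simple-harmonic, h=-11: θ=218.8° here. β=11.9, B=21.1. -11/2·(1 − cos(π·0.5640)) = -6.5981 → s = 10.4019
seg 2 [206.9°–228°] simple-harmonic, h=-11: full span → s += -11 → s = 6.0000
seg 3 [228°–270.7°] uniform, h=23: full span → s += 23 → s = 29.0000
seg 4 [270.7°–323.5°] cycloidal, h=-22: θ=312.4° here. β=41.7, B=52.8. -22·(0.7898 − sin(2π·0.7898)/(2π)) = -20.7676 → s = 8.2324

θ=218.8°: 10.4019
θ=312.4°: 8.2324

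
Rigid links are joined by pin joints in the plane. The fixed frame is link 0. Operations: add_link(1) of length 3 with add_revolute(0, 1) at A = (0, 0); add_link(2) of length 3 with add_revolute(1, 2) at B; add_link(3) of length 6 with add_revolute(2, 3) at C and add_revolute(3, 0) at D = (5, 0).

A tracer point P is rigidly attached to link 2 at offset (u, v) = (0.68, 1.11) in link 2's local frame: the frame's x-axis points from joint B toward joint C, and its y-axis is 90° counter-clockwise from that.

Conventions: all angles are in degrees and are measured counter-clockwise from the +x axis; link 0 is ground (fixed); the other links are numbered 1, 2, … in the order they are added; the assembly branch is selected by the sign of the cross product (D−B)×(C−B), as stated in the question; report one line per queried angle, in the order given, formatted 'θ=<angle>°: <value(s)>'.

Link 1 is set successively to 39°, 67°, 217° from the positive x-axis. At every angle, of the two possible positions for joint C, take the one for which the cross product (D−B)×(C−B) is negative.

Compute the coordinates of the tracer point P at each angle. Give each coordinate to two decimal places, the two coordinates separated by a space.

A=(0,0), D=(5.00,0)
θ=39°: B = A + 3.00·(cos39°, sin39°) = (2.3314, 1.8880)
θ=39°: |BD| = 3.2689
θ=39°: circle(B,3.00) ∩ circle(D,6.00): a=-2.4954, h=1.6652
θ=39°:   candidates: C₊=(1.2561,4.6886) cross=5.443; C₋=(-0.6674,1.9698) cross=-5.443
θ=39°:   branch - wants cross < 0 → take C=(-0.6674,1.9698) (cross=-5.443)
θ=39°: ex = (C−B)/|BC| = (-0.9996,0.0273); ey = (-0.0273,-0.9996)
θ=39°: P = B + 0.68·ex + 1.11·ey = (1.6214,0.7969)
θ=67°: B = A + 3.00·(cos67°, sin67°) = (1.1722, 2.7615)
θ=67°: |BD| = 4.7200
θ=67°: circle(B,3.00) ∩ circle(D,6.00): a=-0.5002, h=2.9580
θ=67°:   candidates: C₊=(2.4972,5.4531) cross=13.962; C₋=(-0.9641,0.6553) cross=-13.962
θ=67°:   branch - wants cross < 0 → take C=(-0.9641,0.6553) (cross=-13.962)
θ=67°: ex = (C−B)/|BC| = (-0.7121,-0.7021); ey = (0.7021,-0.7121)
θ=67°: P = B + 0.68·ex + 1.11·ey = (1.4673,1.4937)
θ=217°: B = A + 3.00·(cos217°, sin217°) = (-2.3959, -1.8054)
θ=217°: |BD| = 7.6131
θ=217°: circle(B,3.00) ∩ circle(D,6.00): a=2.0333, h=2.2058
θ=217°:   candidates: C₊=(-0.9437,0.8197) cross=16.793; C₋=(0.1025,-3.4662) cross=-16.793
θ=217°:   branch - wants cross < 0 → take C=(0.1025,-3.4662) (cross=-16.793)
θ=217°: ex = (C−B)/|BC| = (0.8328,-0.5536); ey = (0.5536,0.8328)
θ=217°: P = B + 0.68·ex + 1.11·ey = (-1.2151,-1.2575)

θ=39°: 1.62 0.80
θ=67°: 1.47 1.49
θ=217°: -1.22 -1.26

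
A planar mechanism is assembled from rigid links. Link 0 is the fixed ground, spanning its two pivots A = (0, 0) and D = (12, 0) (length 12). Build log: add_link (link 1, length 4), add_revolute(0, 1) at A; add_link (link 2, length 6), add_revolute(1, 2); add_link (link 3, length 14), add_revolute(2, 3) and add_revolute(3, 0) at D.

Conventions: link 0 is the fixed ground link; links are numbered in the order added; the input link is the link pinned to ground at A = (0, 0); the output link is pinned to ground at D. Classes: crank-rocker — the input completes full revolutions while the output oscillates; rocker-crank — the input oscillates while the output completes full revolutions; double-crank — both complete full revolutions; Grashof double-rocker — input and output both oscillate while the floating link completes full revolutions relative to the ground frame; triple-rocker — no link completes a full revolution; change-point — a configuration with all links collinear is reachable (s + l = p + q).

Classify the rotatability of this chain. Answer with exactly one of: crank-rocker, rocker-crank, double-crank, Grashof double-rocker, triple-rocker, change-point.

lengths: ground=12, input=4, coupler=6, output=14
sorted: s=4 (shortest), l=14 (longest), p+q=18
s + l = 18 vs p + q = 18
s + l = p + q → change-point (collinear configuration reachable)

change-point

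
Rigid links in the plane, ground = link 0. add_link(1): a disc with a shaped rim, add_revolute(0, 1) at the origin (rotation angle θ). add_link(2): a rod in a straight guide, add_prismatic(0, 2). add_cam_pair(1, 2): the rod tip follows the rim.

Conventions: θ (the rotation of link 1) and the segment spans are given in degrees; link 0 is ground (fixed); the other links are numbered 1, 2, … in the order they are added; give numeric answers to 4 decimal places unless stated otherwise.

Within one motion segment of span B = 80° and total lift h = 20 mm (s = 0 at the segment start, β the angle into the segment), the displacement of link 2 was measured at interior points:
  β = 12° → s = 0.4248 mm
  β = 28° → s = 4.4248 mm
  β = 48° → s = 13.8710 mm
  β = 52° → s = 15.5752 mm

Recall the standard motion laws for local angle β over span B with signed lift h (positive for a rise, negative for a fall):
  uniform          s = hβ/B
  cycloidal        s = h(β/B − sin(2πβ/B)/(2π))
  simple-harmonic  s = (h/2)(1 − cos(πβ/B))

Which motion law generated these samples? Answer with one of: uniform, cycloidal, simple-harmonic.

candidates at β/B = r: uniform s = h·r (linear in β); cycloidal s = h·(r − sin(2πr)/(2π)); simple-harmonic s = (h/2)(1 − cos(πr))
β=12°: printed 0.4248 | uniform 3.0000, cycloidal 0.4248, simple-harmonic 1.0899
β=28°: printed 4.4248 | uniform 7.0000, cycloidal 4.4248, simple-harmonic 5.4601
β=48°: printed 13.8710 | uniform 12.0000, cycloidal 13.8710, simple-harmonic 13.0902
β=52°: printed 15.5752 | uniform 13.0000, cycloidal 15.5752, simple-harmonic 14.5399
only one law matches every sample → cycloidal

cycloidal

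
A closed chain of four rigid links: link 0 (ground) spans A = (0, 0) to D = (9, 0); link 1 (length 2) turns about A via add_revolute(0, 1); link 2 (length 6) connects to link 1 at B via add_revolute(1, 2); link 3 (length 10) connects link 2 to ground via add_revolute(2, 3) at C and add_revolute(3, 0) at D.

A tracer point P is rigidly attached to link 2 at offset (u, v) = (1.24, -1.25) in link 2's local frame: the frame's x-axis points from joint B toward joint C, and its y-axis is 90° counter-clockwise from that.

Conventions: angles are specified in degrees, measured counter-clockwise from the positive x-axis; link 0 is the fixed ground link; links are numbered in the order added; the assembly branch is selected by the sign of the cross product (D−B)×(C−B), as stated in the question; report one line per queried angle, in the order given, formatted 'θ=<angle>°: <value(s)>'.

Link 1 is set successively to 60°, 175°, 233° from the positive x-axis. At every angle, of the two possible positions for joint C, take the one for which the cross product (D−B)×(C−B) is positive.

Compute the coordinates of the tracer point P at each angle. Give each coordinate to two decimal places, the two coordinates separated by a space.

A=(0,0), D=(9.00,0)
θ=60°: B = A + 2.00·(cos60°, sin60°) = (1.0000, 1.7321)
θ=60°: |BD| = 8.1854
θ=60°: circle(B,6.00) ∩ circle(D,10.00): a=0.1833, h=5.9972
θ=60°:   candidates: C₊=(2.4481,7.5547) cross=49.089; C₋=(-0.0899,-4.1681) cross=-49.089
θ=60°:   branch + wants cross > 0 → take C=(2.4481,7.5547) (cross=49.089)
θ=60°: ex = (C−B)/|BC| = (0.2414,0.9704); ey = (-0.9704,0.2414)
θ=60°: P = B + 1.24·ex + -1.25·ey = (2.5123,2.6337)
θ=175°: B = A + 2.00·(cos175°, sin175°) = (-1.9924, 0.1743)
θ=175°: |BD| = 10.9938
θ=175°: circle(B,6.00) ∩ circle(D,10.00): a=2.5861, h=5.4140
θ=175°:   candidates: C₊=(0.6793,5.5467) cross=59.521; C₋=(0.5076,-5.2801) cross=-59.521
θ=175°:   branch + wants cross > 0 → take C=(0.6793,5.5467) (cross=59.521)
θ=175°: ex = (C−B)/|BC| = (0.4453,0.8954); ey = (-0.8954,0.4453)
θ=175°: P = B + 1.24·ex + -1.25·ey = (-0.3210,0.7280)
θ=233°: B = A + 2.00·(cos233°, sin233°) = (-1.2036, -1.5973)
θ=233°: |BD| = 10.3279
θ=233°: circle(B,6.00) ∩ circle(D,10.00): a=2.0655, h=5.6333
θ=233°:   candidates: C₊=(-0.0342,4.2877) cross=58.180; C₋=(1.7083,-6.8433) cross=-58.180
θ=233°:   branch + wants cross > 0 → take C=(-0.0342,4.2877) (cross=58.180)
θ=233°: ex = (C−B)/|BC| = (0.1949,0.9808); ey = (-0.9808,0.1949)
θ=233°: P = B + 1.24·ex + -1.25·ey = (0.2641,-0.6247)

θ=60°: 2.51 2.63
θ=175°: -0.32 0.73
θ=233°: 0.26 -0.62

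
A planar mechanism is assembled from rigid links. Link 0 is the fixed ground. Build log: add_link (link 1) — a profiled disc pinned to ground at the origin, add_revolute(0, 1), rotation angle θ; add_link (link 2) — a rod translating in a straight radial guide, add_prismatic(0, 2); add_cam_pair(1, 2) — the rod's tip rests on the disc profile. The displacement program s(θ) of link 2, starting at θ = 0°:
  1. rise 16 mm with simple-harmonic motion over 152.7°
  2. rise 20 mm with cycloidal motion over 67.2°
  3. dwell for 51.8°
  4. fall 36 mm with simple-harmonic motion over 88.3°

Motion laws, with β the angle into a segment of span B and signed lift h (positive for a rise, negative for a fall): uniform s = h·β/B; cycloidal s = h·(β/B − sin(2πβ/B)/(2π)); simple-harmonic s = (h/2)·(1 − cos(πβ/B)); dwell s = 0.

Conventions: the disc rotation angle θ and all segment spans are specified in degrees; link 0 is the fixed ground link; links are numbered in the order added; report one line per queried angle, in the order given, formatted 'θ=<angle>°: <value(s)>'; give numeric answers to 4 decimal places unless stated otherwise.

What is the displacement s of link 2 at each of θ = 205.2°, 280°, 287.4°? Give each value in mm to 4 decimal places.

seg 1 [0°–152.7°] simple-harmonic, h=16: full span → s += 16 → s = 16.0000
seg 2 [152.7°–219.9°] cycloidal, h=20: θ=205.2° here. β=52.5, B=67.2. 20·(0.7812 − sin(2π·0.7812)/(2π)) = 18.7469 → s = 34.7469
seg 2 [152.7°–219.9°] cycloidal, h=20: full span → s += 20 → s = 36.0000
seg 3 [219.9°–271.7°] dwell: s stays 36.0000
seg 4 [271.7°–360°] simple-harmonic, h=-36: θ=280° here. β=8.3, B=88.3. -36/2·(1 − cos(π·0.0940)) = -0.7791 → s = 35.2209
seg 4 [271.7°–360°] simple-harmonic, h=-36: θ=287.4° here. β=15.7, B=88.3. -36/2·(1 − cos(π·0.1778)) = -2.7359 → s = 33.2641

θ=205.2°: 34.7469
θ=280°: 35.2209
θ=287.4°: 33.2641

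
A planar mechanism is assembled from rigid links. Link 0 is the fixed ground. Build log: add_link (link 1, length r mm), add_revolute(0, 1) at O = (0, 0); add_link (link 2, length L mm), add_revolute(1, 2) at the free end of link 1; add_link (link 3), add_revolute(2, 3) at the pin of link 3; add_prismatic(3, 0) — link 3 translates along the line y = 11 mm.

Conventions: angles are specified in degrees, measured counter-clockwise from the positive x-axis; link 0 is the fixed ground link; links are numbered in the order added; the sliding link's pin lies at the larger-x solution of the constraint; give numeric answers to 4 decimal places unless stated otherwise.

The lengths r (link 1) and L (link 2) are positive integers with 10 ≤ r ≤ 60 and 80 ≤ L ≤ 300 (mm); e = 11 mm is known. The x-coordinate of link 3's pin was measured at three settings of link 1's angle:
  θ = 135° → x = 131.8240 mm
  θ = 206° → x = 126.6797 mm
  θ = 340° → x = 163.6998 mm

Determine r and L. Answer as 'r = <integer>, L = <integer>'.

constraint per measurement: (x − r cos θ)² + (r sin θ − e)² = L²
subtracting the θ₁ and θ₂ equations cancels the r² and L² terms:
r = (x₁² − x₂²) / (2[(x₁cos θ₁ + e sin θ₁) − (x₂cos θ₂ + e sin θ₂)]) = 20.0000 → r = 20
L² = (x₁ − r cos θ₁)² + (r sin θ₁ − e)² = 21315.9858 → L = 146.0000 → L = 146
check at θ₃=340°: x = 163.6998 (printed 163.6998) ✓

r = 20, L = 146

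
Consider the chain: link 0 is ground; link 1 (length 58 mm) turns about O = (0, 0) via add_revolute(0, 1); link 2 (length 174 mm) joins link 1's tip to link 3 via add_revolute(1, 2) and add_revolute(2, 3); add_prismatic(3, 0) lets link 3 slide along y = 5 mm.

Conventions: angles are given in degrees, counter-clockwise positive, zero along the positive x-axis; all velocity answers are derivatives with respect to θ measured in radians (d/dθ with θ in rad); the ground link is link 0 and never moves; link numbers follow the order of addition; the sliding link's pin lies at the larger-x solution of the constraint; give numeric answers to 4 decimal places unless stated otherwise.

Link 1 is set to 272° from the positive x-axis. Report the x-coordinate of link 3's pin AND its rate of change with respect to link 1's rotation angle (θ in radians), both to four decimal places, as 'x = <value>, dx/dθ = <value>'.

geometry: r = 58 mm, L = 174 mm, e = 5 mm
crank pin P = (r cos θ, r sin θ) = (2.024171, -57.964668)
h = r sin θ − e = -57.964668 − 5 = -62.964668
x = r cos θ + √(L² − h²) = 2.024171 + 162.208047 = 164.232218
dx/dθ = −r sin θ − h·r cos θ/√(L² − h²) (θ in radians; h = -62.964668) = 58.750395

x = 164.2322, dx/dθ = 58.7504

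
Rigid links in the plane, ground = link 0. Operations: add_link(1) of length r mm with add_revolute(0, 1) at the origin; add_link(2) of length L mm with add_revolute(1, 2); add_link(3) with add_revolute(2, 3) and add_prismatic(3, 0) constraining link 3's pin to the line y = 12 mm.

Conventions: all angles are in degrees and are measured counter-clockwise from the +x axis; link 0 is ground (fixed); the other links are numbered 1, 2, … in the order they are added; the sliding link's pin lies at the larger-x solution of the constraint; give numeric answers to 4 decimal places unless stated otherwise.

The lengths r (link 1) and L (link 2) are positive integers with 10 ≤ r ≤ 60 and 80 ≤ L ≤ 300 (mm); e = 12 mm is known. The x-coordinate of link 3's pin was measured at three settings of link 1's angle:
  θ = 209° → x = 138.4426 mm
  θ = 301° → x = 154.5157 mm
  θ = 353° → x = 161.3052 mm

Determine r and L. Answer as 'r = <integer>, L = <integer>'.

constraint per measurement: (x − r cos θ)² + (r sin θ − e)² = L²
subtracting the θ₁ and θ₂ equations cancels the r² and L² terms:
r = (x₁² − x₂²) / (2[(x₁cos θ₁ + e sin θ₁) − (x₂cos θ₂ + e sin θ₂)]) = 12.0000 → r = 12
L² = (x₁ − r cos θ₁)² + (r sin θ₁ − e)² = 22500.0097 → L = 150.0000 → L = 150
check at θ₃=353°: x = 161.3052 (printed 161.3052) ✓

r = 12, L = 150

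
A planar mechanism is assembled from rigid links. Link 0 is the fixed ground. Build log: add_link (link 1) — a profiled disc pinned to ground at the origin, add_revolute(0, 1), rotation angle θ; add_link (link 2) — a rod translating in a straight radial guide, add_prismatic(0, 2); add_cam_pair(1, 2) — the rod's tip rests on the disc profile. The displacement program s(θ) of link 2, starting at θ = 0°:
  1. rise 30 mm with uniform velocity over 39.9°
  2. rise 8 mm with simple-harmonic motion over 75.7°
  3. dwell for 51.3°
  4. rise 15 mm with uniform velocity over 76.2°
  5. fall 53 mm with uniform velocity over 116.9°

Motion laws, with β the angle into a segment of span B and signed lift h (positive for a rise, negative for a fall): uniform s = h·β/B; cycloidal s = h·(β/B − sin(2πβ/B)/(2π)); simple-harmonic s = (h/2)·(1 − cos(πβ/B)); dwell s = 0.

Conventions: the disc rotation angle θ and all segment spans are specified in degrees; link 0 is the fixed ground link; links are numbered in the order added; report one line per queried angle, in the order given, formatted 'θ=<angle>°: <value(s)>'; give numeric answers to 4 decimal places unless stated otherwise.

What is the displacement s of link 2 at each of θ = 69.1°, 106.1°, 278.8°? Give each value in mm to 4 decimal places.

seg 1 [0°–39.9°] uniform, h=30: full span → s += 30 → s = 30.0000
seg 2 [39.9°–115.6°] simple-harmonic, h=8: θ=69.1° here. β=29.2, B=75.7. 8/2·(1 − cos(π·0.3857)) = 2.5947 → s = 32.5947
seg 2 [39.9°–115.6°] simple-harmonic, h=8: θ=106.1° here. β=66.2, B=75.7. 8/2·(1 − cos(π·0.8745)) = 7.6931 → s = 37.6931
seg 2 [39.9°–115.6°] simple-harmonic, h=8: full span → s += 8 → s = 38.0000
seg 3 [115.6°–166.9°] dwell: s stays 38.0000
seg 4 [166.9°–243.1°] uniform, h=15: full span → s += 15 → s = 53.0000
seg 5 [243.1°–360°] uniform, h=-53: θ=278.8° here. β=35.7, B=116.9. -53·35.7/116.9 = -16.1856 → s = 36.8144

θ=69.1°: 32.5947
θ=106.1°: 37.6931
θ=278.8°: 36.8144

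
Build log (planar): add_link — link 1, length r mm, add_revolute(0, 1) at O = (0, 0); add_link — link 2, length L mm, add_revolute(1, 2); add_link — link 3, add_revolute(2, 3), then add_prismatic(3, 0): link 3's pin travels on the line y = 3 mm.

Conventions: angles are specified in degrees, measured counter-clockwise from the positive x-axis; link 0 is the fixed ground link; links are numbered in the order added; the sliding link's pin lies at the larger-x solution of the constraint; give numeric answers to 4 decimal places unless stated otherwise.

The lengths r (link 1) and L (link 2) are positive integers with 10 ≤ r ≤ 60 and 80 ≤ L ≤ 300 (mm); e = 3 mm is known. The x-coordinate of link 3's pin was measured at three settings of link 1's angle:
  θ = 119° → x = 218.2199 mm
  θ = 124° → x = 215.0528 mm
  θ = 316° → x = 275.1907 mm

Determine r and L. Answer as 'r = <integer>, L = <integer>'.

constraint per measurement: (x − r cos θ)² + (r sin θ − e)² = L²
subtracting the θ₁ and θ₂ equations cancels the r² and L² terms:
r = (x₁² − x₂²) / (2[(x₁cos θ₁ + e sin θ₁) − (x₂cos θ₂ + e sin θ₂)]) = 47.0014 → r = 47
L² = (x₁ − r cos θ₁)² + (r sin θ₁ − e)² = 59536.0220 → L = 244.0000 → L = 244
check at θ₃=316°: x = 275.1907 (printed 275.1907) ✓

r = 47, L = 244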